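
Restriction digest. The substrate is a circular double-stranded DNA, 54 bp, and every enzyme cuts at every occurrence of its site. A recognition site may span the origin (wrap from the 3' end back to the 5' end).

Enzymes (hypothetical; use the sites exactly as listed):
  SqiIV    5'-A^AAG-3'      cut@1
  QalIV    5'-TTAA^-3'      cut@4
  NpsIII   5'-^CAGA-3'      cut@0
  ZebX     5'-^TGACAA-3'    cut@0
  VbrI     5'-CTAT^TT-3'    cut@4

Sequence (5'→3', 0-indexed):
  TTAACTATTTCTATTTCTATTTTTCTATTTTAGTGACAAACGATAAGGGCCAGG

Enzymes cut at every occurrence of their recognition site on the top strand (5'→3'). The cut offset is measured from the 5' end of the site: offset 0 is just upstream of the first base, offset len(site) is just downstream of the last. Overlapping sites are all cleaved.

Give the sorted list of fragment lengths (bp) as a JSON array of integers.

Site scan:
  SqiIV (AAAG, off=1): no sites
  QalIV (TTAA, off=4): starts [0] → cuts [4]
  NpsIII (CAGA, off=0): no sites
  ZebX (TGACAA, off=0): starts [33] → cuts [33]
  VbrI (CTATTT, off=4): starts [4, 10, 16, 24] → cuts [8, 14, 20, 28]

All cut coordinates (distinct, sorted): [4, 8, 14, 20, 28, 33]

Fragment lengths:
  4→8: 4 bp
  8→14: 6 bp
  14→20: 6 bp
  20→28: 8 bp
  28→33: 5 bp
  33→4 (wrap): 54-33+4 = 25 bp

[4,5,6,6,8,25]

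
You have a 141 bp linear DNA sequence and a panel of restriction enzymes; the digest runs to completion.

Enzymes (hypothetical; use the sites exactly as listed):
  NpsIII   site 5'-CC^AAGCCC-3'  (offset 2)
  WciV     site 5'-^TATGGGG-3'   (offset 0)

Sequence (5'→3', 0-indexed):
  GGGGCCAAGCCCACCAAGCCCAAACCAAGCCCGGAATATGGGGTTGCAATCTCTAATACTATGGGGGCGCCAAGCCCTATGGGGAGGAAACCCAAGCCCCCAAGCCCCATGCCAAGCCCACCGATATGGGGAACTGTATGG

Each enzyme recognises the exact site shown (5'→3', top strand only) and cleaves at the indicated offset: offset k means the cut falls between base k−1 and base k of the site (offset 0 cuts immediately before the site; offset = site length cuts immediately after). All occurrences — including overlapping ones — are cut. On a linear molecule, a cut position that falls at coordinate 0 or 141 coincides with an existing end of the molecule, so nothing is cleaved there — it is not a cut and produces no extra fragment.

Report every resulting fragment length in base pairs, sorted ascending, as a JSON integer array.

[6,6,8,9,10,11,11,12,12,16,17,23]

Per-enzyme occurrences:
  NpsIII CCAAGCCC/2: at [4, 13, 24, 69, 91, 99, 111] ⇒ [6, 15, 26, 71, 93, 101, 113]
  WciV TATGGGG/0: at [36, 59, 77, 124] ⇒ [36, 59, 77, 124]

Pooled cuts: [6, 15, 26, 36, 59, 71, 77, 93, 101, 113, 124]

Fragment lengths:
  [0,6): 6 bp
  [6,15): 9 bp
  [15,26): 11 bp
  [26,36): 10 bp
  [36,59): 23 bp
  [59,71): 12 bp
  [71,77): 6 bp
  [77,93): 16 bp
  [93,101): 8 bp
  [101,113): 12 bp
  [113,124): 11 bp
  [124,141): 17 bp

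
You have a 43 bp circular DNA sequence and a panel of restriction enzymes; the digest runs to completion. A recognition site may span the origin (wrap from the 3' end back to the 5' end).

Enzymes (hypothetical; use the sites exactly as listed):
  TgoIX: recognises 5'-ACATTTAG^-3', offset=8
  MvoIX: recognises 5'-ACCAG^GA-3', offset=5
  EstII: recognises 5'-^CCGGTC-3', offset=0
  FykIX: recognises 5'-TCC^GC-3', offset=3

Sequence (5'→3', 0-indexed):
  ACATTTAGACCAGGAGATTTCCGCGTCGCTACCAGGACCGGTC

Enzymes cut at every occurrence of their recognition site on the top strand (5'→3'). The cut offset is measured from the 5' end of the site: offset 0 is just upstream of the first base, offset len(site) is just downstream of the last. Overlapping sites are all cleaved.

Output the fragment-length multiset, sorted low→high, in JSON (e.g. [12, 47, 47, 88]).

Per-enzyme occurrences:
  TgoIX ACATTTAG/8: at [0] ⇒ [8]
  MvoIX ACCAGGA/5: at [8, 30] ⇒ [13, 35]
  EstII CCGGTC/0: at [37] ⇒ [37]
  FykIX TCCGC/3: at [19] ⇒ [22]

Pooled cuts: [8, 13, 22, 35, 37]

Fragment lengths:
  8→13: 5 bp
  13→22: 9 bp
  22→35: 13 bp
  35→37: 2 bp
  37→8 (wrap): 43-37+8 = 14 bp

[2,5,9,13,14]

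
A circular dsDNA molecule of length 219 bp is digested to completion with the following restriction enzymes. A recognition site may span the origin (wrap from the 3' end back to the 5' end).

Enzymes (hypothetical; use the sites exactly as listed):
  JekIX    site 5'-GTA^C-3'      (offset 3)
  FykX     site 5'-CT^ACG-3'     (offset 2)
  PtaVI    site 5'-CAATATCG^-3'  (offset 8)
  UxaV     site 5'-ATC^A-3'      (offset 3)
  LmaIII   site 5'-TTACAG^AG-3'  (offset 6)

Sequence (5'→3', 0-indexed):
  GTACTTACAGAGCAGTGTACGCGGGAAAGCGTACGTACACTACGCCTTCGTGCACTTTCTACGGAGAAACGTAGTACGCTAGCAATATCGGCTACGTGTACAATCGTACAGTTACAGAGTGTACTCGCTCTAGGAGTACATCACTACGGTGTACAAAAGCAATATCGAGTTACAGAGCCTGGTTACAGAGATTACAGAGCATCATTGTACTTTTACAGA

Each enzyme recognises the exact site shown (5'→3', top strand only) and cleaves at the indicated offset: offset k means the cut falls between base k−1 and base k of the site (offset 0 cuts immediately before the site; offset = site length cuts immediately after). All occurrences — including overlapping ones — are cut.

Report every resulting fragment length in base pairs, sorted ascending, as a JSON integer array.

[3,3,4,4,4,4,6,6,6,7,7,8,8,8,9,9,9,9,13,14,14,14,15,16,19]

Site scan:
  JekIX GTAC/3: at [0, 16, 30, 34, 73, 97, 105, 120, 135, 150, 206] ⇒ [3, 19, 33, 37, 76, 100, 108, 123, 138, 153, 209]
  FykX CTACG/2: at [39, 58, 91, 143] ⇒ [41, 60, 93, 145]
  PtaVI CAATATCG/8: at [82, 159] ⇒ [90, 167]
  UxaV ATCA/3: at [139, 200] ⇒ [142, 203]
  LmaIII TTACAGAG/6: at [4, 111, 169, 182, 191, 212] ⇒ [10, 117, 175, 188, 197, 218]

All cut coordinates (distinct, sorted): [3, 10, 19, 33, 37, 41, 60, 76, 90, 93, 100, 108, 117, 123, 138, 142, 145, 153, 167, 175, 188, 197, 203, 209, 218]

Fragment lengths:
  3→10: 7 bp
  10→19: 9 bp
  19→33: 14 bp
  33→37: 4 bp
  37→41: 4 bp
  41→60: 19 bp
  60→76: 16 bp
  76→90: 14 bp
  90→93: 3 bp
  93→100: 7 bp
  100→108: 8 bp
  108→117: 9 bp
  117→123: 6 bp
  123→138: 15 bp
  138→142: 4 bp
  142→145: 3 bp
  145→153: 8 bp
  153→167: 14 bp
  167→175: 8 bp
  175→188: 13 bp
  188→197: 9 bp
  197→203: 6 bp
  203→209: 6 bp
  209→218: 9 bp
  218→3 (wrap): 219-218+3 = 4 bp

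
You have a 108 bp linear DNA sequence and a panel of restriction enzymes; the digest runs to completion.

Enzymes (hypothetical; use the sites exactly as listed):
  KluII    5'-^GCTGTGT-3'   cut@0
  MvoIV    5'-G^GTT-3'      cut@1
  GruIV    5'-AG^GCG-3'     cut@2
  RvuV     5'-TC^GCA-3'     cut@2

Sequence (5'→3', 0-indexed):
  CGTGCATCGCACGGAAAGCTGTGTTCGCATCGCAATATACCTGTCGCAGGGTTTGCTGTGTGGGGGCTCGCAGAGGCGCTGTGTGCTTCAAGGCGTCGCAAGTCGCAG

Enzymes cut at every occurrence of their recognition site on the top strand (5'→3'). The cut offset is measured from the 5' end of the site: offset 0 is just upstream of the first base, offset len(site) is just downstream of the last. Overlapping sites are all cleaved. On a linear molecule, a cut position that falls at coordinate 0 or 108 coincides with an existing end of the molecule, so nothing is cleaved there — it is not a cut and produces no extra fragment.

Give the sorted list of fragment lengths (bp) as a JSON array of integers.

[2,4,4,5,5,5,6,7,8,9,9,14,15,15]

Site scan:
  KluII GCTGTGT/0: at [17, 54, 77] ⇒ [17, 54, 77]
  MvoIV GGTT/1: at [49] ⇒ [50]
  GruIV AGGCG/2: at [73, 90] ⇒ [75, 92]
  RvuV TCGCA/2: at [6, 24, 29, 43, 67, 95, 102] ⇒ [8, 26, 31, 45, 69, 97, 104]

All cut coordinates (distinct, sorted): [8, 17, 26, 31, 45, 50, 54, 69, 75, 77, 92, 97, 104]

Fragment lengths:
  [0,8): 8 bp
  [8,17): 9 bp
  [17,26): 9 bp
  [26,31): 5 bp
  [31,45): 14 bp
  [45,50): 5 bp
  [50,54): 4 bp
  [54,69): 15 bp
  [69,75): 6 bp
  [75,77): 2 bp
  [77,92): 15 bp
  [92,97): 5 bp
  [97,104): 7 bp
  [104,108): 4 bp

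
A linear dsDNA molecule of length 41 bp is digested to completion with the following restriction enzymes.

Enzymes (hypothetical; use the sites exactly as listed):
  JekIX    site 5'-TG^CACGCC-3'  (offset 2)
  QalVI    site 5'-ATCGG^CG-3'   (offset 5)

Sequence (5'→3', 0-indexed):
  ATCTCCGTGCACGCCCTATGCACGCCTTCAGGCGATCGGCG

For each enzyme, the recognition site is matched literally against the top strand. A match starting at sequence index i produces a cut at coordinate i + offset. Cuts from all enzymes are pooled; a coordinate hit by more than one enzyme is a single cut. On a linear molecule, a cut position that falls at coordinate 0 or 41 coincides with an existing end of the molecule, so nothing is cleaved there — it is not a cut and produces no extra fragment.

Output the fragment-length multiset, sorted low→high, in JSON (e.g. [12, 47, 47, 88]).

Per-enzyme occurrences:
  JekIX (TGCACGCC, off=2): starts [7, 18] → cuts [9, 20]
  QalVI (ATCGGCG, off=5): starts [34] → cuts [39]

All cut coordinates (distinct, sorted): [9, 20, 39]

Fragments:
  [0,9): 9 bp
  [9,20): 11 bp
  [20,39): 19 bp
  [39,41): 2 bp

[2,9,11,19]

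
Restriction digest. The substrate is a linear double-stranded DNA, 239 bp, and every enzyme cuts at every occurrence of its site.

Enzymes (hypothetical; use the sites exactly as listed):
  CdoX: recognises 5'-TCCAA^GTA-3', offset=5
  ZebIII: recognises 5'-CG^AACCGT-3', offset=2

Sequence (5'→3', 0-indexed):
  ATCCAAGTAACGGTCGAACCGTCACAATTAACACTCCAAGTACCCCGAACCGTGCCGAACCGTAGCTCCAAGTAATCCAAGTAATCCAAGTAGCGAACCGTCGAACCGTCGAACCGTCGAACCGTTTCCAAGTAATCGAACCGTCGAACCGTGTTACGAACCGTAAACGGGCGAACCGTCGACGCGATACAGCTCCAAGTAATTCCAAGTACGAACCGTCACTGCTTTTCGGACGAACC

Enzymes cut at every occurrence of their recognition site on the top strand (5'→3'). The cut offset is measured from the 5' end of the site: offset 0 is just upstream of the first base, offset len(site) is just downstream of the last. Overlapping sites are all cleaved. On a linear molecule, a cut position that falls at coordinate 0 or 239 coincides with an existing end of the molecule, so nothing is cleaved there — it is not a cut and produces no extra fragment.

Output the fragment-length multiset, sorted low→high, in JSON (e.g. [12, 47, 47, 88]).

Per-enzyme occurrences:
  CdoX (TCCAAGTA, off=5): starts [1, 34, 66, 75, 84, 126, 193, 203] → cuts [6, 39, 71, 80, 89, 131, 198, 208]
  ZebIII (CGAACCGT, off=2): starts [14, 45, 55, 93, 101, 109, 117, 136, 144, 156, 171, 211] → cuts [16, 47, 57, 95, 103, 111, 119, 138, 146, 158, 173, 213]

All cut coordinates (distinct, sorted): [6, 16, 39, 47, 57, 71, 80, 89, 95, 103, 111, 119, 131, 138, 146, 158, 173, 198, 208, 213]

Fragment lengths:
  [0,6): 6 bp
  [6,16): 10 bp
  [16,39): 23 bp
  [39,47): 8 bp
  [47,57): 10 bp
  [57,71): 14 bp
  [71,80): 9 bp
  [80,89): 9 bp
  [89,95): 6 bp
  [95,103): 8 bp
  [103,111): 8 bp
  [111,119): 8 bp
  [119,131): 12 bp
  [131,138): 7 bp
  [138,146): 8 bp
  [146,158): 12 bp
  [158,173): 15 bp
  [173,198): 25 bp
  [198,208): 10 bp
  [208,213): 5 bp
  [213,239): 26 bp

[5,6,6,7,8,8,8,8,8,9,9,10,10,10,12,12,14,15,23,25,26]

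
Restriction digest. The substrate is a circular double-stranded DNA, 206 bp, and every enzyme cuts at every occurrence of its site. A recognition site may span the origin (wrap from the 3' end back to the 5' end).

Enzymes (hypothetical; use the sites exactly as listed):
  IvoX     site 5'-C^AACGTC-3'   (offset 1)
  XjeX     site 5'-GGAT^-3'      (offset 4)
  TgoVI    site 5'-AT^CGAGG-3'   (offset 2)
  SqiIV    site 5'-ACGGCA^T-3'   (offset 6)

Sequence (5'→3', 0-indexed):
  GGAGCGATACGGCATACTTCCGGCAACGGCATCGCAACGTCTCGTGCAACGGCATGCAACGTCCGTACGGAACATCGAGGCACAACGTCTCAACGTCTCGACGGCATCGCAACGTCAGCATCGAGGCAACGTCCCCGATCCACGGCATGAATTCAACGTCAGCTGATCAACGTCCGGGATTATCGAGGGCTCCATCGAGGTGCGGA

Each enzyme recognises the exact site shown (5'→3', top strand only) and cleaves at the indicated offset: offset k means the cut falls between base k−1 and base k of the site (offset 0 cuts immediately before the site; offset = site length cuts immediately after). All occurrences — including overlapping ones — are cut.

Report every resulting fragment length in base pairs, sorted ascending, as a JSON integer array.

[3,3,4,4,6,7,8,8,11,12,12,14,15,17,18,19,20,25]

Site scan:
  IvoX CAACGTC/1: at [34, 56, 82, 90, 109, 126, 153, 167] ⇒ [35, 57, 83, 91, 110, 127, 154, 168]
  XjeX GGAT/4: at [176] ⇒ [180]
  TgoVI ATCGAGG/2: at [73, 119, 181, 193] ⇒ [75, 121, 183, 195]
  SqiIV ACGGCAT/6: at [8, 25, 48, 100, 141] ⇒ [14, 31, 54, 106, 147]

All cut coordinates (distinct, sorted): [14, 31, 35, 54, 57, 75, 83, 91, 106, 110, 121, 127, 147, 154, 168, 180, 183, 195]

Fragment lengths:
  14→31: 17 bp
  31→35: 4 bp
  35→54: 19 bp
  54→57: 3 bp
  57→75: 18 bp
  75→83: 8 bp
  83→91: 8 bp
  91→106: 15 bp
  106→110: 4 bp
  110→121: 11 bp
  121→127: 6 bp
  127→147: 20 bp
  147→154: 7 bp
  154→168: 14 bp
  168→180: 12 bp
  180→183: 3 bp
  183→195: 12 bp
  195→14 (wrap): 206-195+14 = 25 bp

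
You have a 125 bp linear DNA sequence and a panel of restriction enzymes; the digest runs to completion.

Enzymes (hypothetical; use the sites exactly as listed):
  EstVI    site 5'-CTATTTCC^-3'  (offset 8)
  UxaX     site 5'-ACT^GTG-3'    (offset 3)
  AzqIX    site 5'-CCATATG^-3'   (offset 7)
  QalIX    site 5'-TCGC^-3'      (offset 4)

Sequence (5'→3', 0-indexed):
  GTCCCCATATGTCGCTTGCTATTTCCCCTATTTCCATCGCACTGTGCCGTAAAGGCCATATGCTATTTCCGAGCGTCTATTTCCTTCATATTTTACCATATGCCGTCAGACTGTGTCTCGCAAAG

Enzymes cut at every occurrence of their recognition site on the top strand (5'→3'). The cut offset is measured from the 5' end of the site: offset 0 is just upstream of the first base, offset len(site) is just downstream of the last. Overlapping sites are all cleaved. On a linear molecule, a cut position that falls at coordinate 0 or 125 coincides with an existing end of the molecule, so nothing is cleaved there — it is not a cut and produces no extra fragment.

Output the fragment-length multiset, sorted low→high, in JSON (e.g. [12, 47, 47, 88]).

[3,4,4,5,8,9,9,10,11,11,14,18,19]

Site scan:
  EstVI (CTATTTCC, off=8): starts [18, 27, 62, 76] → cuts [26, 35, 70, 84]
  UxaX (ACTGTG, off=3): starts [40, 109] → cuts [43, 112]
  AzqIX (CCATATG, off=7): starts [4, 55, 95] → cuts [11, 62, 102]
  QalIX (TCGC, off=4): starts [11, 36, 117] → cuts [15, 40, 121]

All cut coordinates (distinct, sorted): [11, 15, 26, 35, 40, 43, 62, 70, 84, 102, 112, 121]

Fragments:
  [0,11): 11 bp
  [11,15): 4 bp
  [15,26): 11 bp
  [26,35): 9 bp
  [35,40): 5 bp
  [40,43): 3 bp
  [43,62): 19 bp
  [62,70): 8 bp
  [70,84): 14 bp
  [84,102): 18 bp
  [102,112): 10 bp
  [112,121): 9 bp
  [121,125): 4 bp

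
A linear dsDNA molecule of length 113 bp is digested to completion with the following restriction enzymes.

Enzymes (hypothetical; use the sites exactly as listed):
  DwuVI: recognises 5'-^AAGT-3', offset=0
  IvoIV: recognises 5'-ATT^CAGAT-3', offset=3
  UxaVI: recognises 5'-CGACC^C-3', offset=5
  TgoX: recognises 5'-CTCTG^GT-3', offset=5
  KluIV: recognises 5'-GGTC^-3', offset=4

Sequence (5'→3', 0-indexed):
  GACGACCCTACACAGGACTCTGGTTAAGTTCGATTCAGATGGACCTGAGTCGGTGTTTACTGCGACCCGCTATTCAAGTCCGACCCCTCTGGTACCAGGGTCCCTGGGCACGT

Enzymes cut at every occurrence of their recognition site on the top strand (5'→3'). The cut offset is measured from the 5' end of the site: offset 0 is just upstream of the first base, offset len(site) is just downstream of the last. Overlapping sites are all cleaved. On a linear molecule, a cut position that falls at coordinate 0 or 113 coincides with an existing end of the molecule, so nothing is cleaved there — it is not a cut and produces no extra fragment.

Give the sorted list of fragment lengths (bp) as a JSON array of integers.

[3,6,7,8,10,10,11,11,15,32]

Site scan:
  DwuVI AAGT/0: at [25, 75] ⇒ [25, 75]
  IvoIV ATTCAGAT/3: at [32] ⇒ [35]
  UxaVI CGACCC/5: at [2, 62, 80] ⇒ [7, 67, 85]
  TgoX CTCTGGT/5: at [17, 86] ⇒ [22, 91]
  KluIV GGTC/4: at [98] ⇒ [102]

All cut coordinates (distinct, sorted): [7, 22, 25, 35, 67, 75, 85, 91, 102]

Fragment lengths:
  [0,7): 7 bp
  [7,22): 15 bp
  [22,25): 3 bp
  [25,35): 10 bp
  [35,67): 32 bp
  [67,75): 8 bp
  [75,85): 10 bp
  [85,91): 6 bp
  [91,102): 11 bp
  [102,113): 11 bp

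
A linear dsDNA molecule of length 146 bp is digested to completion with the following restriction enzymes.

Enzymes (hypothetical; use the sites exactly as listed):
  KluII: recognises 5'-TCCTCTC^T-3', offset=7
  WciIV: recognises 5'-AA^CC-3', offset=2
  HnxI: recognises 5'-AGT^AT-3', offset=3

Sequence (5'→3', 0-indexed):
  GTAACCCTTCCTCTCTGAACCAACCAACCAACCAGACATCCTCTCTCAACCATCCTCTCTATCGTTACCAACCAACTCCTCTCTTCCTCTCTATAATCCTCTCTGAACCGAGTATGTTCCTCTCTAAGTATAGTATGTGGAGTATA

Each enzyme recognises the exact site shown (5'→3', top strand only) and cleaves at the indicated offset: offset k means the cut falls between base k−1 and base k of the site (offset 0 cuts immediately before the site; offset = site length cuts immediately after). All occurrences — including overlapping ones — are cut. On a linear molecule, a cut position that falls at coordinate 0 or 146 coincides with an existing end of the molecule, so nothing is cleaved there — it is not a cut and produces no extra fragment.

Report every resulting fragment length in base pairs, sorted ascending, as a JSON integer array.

Site scan:
  KluII TCCTCTCT/7: at [8, 38, 52, 76, 84, 96, 117] ⇒ [15, 45, 59, 83, 91, 103, 124]
  WciIV AACC/2: at [2, 17, 21, 25, 29, 47, 69, 105] ⇒ [4, 19, 23, 27, 31, 49, 71, 107]
  HnxI AGTAT/3: at [110, 126, 131, 140] ⇒ [113, 129, 134, 143]

Pooled cuts: [4, 15, 19, 23, 27, 31, 45, 49, 59, 71, 83, 91, 103, 107, 113, 124, 129, 134, 143]

Fragments:
  [0,4): 4 bp
  [4,15): 11 bp
  [15,19): 4 bp
  [19,23): 4 bp
  [23,27): 4 bp
  [27,31): 4 bp
  [31,45): 14 bp
  [45,49): 4 bp
  [49,59): 10 bp
  [59,71): 12 bp
  [71,83): 12 bp
  [83,91): 8 bp
  [91,103): 12 bp
  [103,107): 4 bp
  [107,113): 6 bp
  [113,124): 11 bp
  [124,129): 5 bp
  [129,134): 5 bp
  [134,143): 9 bp
  [143,146): 3 bp

[3,4,4,4,4,4,4,4,5,5,6,8,9,10,11,11,12,12,12,14]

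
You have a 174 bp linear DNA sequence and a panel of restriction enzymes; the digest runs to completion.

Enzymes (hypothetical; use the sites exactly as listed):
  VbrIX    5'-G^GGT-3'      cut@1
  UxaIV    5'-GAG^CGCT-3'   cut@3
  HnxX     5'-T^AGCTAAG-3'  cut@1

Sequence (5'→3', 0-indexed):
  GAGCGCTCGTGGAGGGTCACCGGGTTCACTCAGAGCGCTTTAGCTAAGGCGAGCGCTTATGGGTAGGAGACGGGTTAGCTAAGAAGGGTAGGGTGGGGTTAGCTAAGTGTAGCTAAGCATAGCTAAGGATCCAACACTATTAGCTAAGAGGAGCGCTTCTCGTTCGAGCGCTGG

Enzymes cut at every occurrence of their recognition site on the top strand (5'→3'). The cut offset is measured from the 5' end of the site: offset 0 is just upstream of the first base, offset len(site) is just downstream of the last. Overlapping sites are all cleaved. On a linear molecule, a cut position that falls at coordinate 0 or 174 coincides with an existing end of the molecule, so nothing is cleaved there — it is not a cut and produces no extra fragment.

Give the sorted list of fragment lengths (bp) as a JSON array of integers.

[3,4,4,5,5,6,6,8,8,10,10,10,11,11,12,12,13,15,21]

Scan for sites:
  VbrIX GGGT/1: at [13, 21, 60, 71, 85, 90, 95] ⇒ [14, 22, 61, 72, 86, 91, 96]
  UxaIV GAGCGCT/3: at [0, 32, 50, 150, 165] ⇒ [3, 35, 53, 153, 168]
  HnxX TAGCTAAG/1: at [40, 75, 99, 109, 119, 140] ⇒ [41, 76, 100, 110, 120, 141]

All cut coordinates (distinct, sorted): [3, 14, 22, 35, 41, 53, 61, 72, 76, 86, 91, 96, 100, 110, 120, 141, 153, 168]

Fragments:
  [0,3): 3 bp
  [3,14): 11 bp
  [14,22): 8 bp
  [22,35): 13 bp
  [35,41): 6 bp
  [41,53): 12 bp
  [53,61): 8 bp
  [61,72): 11 bp
  [72,76): 4 bp
  [76,86): 10 bp
  [86,91): 5 bp
  [91,96): 5 bp
  [96,100): 4 bp
  [100,110): 10 bp
  [110,120): 10 bp
  [120,141): 21 bp
  [141,153): 12 bp
  [153,168): 15 bp
  [168,174): 6 bp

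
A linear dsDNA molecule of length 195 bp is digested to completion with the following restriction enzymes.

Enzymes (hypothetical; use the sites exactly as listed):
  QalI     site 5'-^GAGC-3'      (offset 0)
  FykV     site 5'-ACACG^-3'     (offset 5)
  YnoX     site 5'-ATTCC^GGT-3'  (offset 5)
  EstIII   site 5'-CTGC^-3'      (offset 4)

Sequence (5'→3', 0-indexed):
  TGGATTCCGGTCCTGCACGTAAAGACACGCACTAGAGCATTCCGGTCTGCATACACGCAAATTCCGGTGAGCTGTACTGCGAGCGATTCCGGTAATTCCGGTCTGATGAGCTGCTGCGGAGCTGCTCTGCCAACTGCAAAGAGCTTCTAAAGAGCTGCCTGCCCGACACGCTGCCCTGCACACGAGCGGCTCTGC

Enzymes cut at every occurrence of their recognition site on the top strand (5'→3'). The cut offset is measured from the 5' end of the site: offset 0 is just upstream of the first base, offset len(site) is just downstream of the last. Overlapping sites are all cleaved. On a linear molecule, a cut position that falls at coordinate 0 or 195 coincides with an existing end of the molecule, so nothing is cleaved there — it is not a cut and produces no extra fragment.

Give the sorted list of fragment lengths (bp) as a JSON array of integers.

[1,1,3,3,3,4,4,4,5,5,5,7,7,7,7,7,7,8,8,8,8,8,9,9,10,11,11,12,13]

Scan for sites:
  QalI (GAGC, off=0): starts [34, 68, 80, 107, 118, 140, 151, 183] → cuts [34, 68, 80, 107, 118, 140, 151, 183]
  FykV (ACACG, off=5): starts [24, 52, 165, 179] → cuts [29, 57, 170, 184]
  YnoX (ATTCCGGT, off=5): starts [3, 38, 60, 85, 94] → cuts [8, 43, 65, 90, 99]
  EstIII (CTGC, off=4): starts [12, 46, 76, 110, 113, 121, 126, 133, 154, 158, 170, 175, 191] → cuts [16, 50, 80, 114, 117, 125, 130, 137, 158, 162, 174, 179] (position 195 is a terminus of the linear molecule — no cut)

Pooled cuts: [8, 16, 29, 34, 43, 50, 57, 65, 68, 80, 90, 99, 107, 114, 117, 118, 125, 130, 137, 140, 151, 158, 162, 170, 174, 179, 183, 184]

Fragments:
  [0,8): 8 bp
  [8,16): 8 bp
  [16,29): 13 bp
  [29,34): 5 bp
  [34,43): 9 bp
  [43,50): 7 bp
  [50,57): 7 bp
  [57,65): 8 bp
  [65,68): 3 bp
  [68,80): 12 bp
  [80,90): 10 bp
  [90,99): 9 bp
  [99,107): 8 bp
  [107,114): 7 bp
  [114,117): 3 bp
  [117,118): 1 bp
  [118,125): 7 bp
  [125,130): 5 bp
  [130,137): 7 bp
  [137,140): 3 bp
  [140,151): 11 bp
  [151,158): 7 bp
  [158,162): 4 bp
  [162,170): 8 bp
  [170,174): 4 bp
  [174,179): 5 bp
  [179,183): 4 bp
  [183,184): 1 bp
  [184,195): 11 bp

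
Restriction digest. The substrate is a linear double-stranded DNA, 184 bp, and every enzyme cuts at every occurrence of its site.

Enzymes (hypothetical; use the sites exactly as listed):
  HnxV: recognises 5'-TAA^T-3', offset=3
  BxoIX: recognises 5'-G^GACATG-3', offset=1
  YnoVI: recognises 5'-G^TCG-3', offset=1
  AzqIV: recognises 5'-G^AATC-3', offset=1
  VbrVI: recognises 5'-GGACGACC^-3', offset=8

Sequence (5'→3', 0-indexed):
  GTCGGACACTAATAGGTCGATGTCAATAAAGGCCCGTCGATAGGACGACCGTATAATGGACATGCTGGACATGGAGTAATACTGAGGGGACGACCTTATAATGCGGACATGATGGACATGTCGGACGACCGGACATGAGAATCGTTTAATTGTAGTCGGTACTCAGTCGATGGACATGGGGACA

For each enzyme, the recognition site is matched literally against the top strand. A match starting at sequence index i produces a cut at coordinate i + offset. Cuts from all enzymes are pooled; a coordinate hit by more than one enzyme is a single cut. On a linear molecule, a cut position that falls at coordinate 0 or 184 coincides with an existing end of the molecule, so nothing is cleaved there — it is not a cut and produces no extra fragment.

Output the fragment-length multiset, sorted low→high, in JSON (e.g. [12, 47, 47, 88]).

Site scan:
  HnxV TAAT/3: at [9, 53, 76, 98, 146] ⇒ [12, 56, 79, 101, 149]
  BxoIX GGACATG/1: at [57, 66, 104, 113, 130, 171] ⇒ [58, 67, 105, 114, 131, 172]
  YnoVI GTCG/1: at [0, 15, 35, 119, 154, 165] ⇒ [1, 16, 36, 120, 155, 166]
  AzqIV GAATC/1: at [138] ⇒ [139]
  VbrVI GGACGACC/8: at [42, 87, 122] ⇒ [50, 95, 130]

Pooled cuts: [1, 12, 16, 36, 50, 56, 58, 67, 79, 95, 101, 105, 114, 120, 130, 131, 139, 149, 155, 166, 172]

Fragments:
  [0,1): 1 bp
  [1,12): 11 bp
  [12,16): 4 bp
  [16,36): 20 bp
  [36,50): 14 bp
  [50,56): 6 bp
  [56,58): 2 bp
  [58,67): 9 bp
  [67,79): 12 bp
  [79,95): 16 bp
  [95,101): 6 bp
  [101,105): 4 bp
  [105,114): 9 bp
  [114,120): 6 bp
  [120,130): 10 bp
  [130,131): 1 bp
  [131,139): 8 bp
  [139,149): 10 bp
  [149,155): 6 bp
  [155,166): 11 bp
  [166,172): 6 bp
  [172,184): 12 bp

[1,1,2,4,4,6,6,6,6,6,8,9,9,10,10,11,11,12,12,14,16,20]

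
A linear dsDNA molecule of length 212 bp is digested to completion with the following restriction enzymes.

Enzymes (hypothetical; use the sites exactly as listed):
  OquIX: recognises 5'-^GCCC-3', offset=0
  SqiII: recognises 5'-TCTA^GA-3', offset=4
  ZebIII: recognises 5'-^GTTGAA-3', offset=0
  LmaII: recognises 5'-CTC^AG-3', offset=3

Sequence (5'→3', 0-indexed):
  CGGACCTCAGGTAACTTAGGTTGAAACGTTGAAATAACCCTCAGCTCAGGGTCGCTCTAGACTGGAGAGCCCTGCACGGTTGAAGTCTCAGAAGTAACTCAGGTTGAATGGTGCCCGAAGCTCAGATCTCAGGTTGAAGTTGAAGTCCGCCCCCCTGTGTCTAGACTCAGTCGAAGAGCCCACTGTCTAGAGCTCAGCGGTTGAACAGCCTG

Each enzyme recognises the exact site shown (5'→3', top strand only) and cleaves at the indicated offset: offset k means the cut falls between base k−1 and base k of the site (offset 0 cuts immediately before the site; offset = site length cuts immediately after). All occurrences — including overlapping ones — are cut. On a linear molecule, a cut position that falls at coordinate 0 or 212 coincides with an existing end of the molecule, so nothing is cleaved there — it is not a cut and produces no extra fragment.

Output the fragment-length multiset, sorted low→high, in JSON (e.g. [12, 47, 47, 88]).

[2,2,4,5,5,6,6,7,8,8,9,9,10,10,10,11,11,11,11,12,12,13,15,15]

Scan for sites:
  OquIX GCCC/0: at [68, 112, 148, 177] ⇒ [68, 112, 148, 177]
  SqiII TCTAGA/4: at [55, 159, 185] ⇒ [59, 163, 189]
  ZebIII GTTGAA/0: at [19, 27, 78, 102, 132, 138, 199] ⇒ [19, 27, 78, 102, 132, 138, 199]
  LmaII CTCAG/3: at [5, 39, 44, 86, 97, 120, 127, 165, 192] ⇒ [8, 42, 47, 89, 100, 123, 130, 168, 195]

Pooled cuts: [8, 19, 27, 42, 47, 59, 68, 78, 89, 100, 102, 112, 123, 130, 132, 138, 148, 163, 168, 177, 189, 195, 199]

Fragments:
  [0,8): 8 bp
  [8,19): 11 bp
  [19,27): 8 bp
  [27,42): 15 bp
  [42,47): 5 bp
  [47,59): 12 bp
  [59,68): 9 bp
  [68,78): 10 bp
  [78,89): 11 bp
  [89,100): 11 bp
  [100,102): 2 bp
  [102,112): 10 bp
  [112,123): 11 bp
  [123,130): 7 bp
  [130,132): 2 bp
  [132,138): 6 bp
  [138,148): 10 bp
  [148,163): 15 bp
  [163,168): 5 bp
  [168,177): 9 bp
  [177,189): 12 bp
  [189,195): 6 bp
  [195,199): 4 bp
  [199,212): 13 bp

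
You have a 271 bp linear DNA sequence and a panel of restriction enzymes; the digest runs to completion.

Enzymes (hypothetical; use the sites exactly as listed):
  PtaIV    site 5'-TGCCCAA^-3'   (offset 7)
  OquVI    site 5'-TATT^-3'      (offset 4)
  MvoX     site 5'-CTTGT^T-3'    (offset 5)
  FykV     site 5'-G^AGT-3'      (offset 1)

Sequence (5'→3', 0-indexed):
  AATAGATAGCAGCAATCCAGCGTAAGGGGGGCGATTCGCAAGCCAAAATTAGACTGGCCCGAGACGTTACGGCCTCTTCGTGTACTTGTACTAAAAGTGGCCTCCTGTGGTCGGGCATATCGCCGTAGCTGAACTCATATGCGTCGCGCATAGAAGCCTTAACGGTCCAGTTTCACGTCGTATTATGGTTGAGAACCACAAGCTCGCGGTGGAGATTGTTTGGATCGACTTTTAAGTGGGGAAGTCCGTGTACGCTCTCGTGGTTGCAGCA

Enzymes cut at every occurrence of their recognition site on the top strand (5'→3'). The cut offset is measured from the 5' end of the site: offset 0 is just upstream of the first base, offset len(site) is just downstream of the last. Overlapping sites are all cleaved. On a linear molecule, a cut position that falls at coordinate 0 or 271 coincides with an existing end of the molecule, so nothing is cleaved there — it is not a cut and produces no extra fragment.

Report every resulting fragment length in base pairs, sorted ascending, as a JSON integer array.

Scan for sites:
  PtaIV (TGCCCAA, off=7): no sites
  OquVI (TATT, off=4): starts [180] → cuts [184]
  MvoX (CTTGTT, off=5): no sites
  FykV (GAGT, off=1): no sites

Pooled cuts: [184]

Fragments:
  [0,184): 184 bp
  [184,271): 87 bp

[87,184]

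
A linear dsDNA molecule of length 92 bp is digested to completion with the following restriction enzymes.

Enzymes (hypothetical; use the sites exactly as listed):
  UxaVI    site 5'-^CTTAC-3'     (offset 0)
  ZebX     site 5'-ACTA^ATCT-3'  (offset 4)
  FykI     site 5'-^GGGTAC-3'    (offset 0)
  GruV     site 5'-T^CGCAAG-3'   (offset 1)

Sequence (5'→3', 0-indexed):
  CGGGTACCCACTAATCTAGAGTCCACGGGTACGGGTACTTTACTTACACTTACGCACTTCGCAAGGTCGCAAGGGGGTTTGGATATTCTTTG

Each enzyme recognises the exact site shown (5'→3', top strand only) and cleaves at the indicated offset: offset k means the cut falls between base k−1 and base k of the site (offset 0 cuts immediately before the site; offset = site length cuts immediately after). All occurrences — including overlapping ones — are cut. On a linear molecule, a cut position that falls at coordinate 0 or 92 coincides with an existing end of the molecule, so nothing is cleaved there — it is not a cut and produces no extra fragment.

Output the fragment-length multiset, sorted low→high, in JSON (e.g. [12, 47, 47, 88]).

Site scan:
  UxaVI (CTTAC, off=0): starts [42, 48] → cuts [42, 48]
  ZebX (ACTAATCT, off=4): starts [9] → cuts [13]
  FykI (GGGTAC, off=0): starts [1, 26, 32] → cuts [1, 26, 32]
  GruV (TCGCAAG, off=1): starts [58, 66] → cuts [59, 67]

Pooled cuts: [1, 13, 26, 32, 42, 48, 59, 67]

Fragments:
  [0,1): 1 bp
  [1,13): 12 bp
  [13,26): 13 bp
  [26,32): 6 bp
  [32,42): 10 bp
  [42,48): 6 bp
  [48,59): 11 bp
  [59,67): 8 bp
  [67,92): 25 bp

[1,6,6,8,10,11,12,13,25]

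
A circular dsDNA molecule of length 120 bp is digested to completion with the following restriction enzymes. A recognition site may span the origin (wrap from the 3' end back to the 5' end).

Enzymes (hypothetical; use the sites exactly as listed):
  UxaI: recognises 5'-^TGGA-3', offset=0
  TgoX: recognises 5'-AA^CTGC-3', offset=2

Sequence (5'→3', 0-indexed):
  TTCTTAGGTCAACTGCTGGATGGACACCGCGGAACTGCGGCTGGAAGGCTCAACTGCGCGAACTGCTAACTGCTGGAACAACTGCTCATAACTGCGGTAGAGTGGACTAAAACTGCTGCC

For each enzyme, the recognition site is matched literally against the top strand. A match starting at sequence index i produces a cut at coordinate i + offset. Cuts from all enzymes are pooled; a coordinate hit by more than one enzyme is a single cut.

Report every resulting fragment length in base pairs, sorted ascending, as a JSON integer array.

[4,4,4,7,7,8,9,10,10,11,12,14,20]

Per-enzyme occurrences:
  UxaI TGGA/0: at [16, 20, 41, 73, 102] ⇒ [16, 20, 41, 73, 102]
  TgoX AACTGC/2: at [10, 32, 51, 60, 67, 79, 89, 110] ⇒ [12, 34, 53, 62, 69, 81, 91, 112]

Pooled cuts: [12, 16, 20, 34, 41, 53, 62, 69, 73, 81, 91, 102, 112]

Fragment lengths:
  12→16: 4 bp
  16→20: 4 bp
  20→34: 14 bp
  34→41: 7 bp
  41→53: 12 bp
  53→62: 9 bp
  62→69: 7 bp
  69→73: 4 bp
  73→81: 8 bp
  81→91: 10 bp
  91→102: 11 bp
  102→112: 10 bp
  112→12 (wrap): 120-112+12 = 20 bp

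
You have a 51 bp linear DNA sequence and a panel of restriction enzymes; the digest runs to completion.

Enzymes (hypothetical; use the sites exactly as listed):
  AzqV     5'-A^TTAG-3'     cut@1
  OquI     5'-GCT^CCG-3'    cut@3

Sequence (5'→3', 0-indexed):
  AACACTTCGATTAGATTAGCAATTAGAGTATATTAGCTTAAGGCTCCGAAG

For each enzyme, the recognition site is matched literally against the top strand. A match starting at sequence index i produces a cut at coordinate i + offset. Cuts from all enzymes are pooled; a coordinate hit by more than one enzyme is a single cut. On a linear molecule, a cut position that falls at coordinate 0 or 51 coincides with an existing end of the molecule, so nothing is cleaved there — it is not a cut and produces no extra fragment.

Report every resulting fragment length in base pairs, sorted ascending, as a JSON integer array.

Scan for sites:
  AzqV ATTAG/1: at [9, 14, 21, 31] ⇒ [10, 15, 22, 32]
  OquI GCTCCG/3: at [42] ⇒ [45]

All cut coordinates (distinct, sorted): [10, 15, 22, 32, 45]

Fragments:
  [0,10): 10 bp
  [10,15): 5 bp
  [15,22): 7 bp
  [22,32): 10 bp
  [32,45): 13 bp
  [45,51): 6 bp

[5,6,7,10,10,13]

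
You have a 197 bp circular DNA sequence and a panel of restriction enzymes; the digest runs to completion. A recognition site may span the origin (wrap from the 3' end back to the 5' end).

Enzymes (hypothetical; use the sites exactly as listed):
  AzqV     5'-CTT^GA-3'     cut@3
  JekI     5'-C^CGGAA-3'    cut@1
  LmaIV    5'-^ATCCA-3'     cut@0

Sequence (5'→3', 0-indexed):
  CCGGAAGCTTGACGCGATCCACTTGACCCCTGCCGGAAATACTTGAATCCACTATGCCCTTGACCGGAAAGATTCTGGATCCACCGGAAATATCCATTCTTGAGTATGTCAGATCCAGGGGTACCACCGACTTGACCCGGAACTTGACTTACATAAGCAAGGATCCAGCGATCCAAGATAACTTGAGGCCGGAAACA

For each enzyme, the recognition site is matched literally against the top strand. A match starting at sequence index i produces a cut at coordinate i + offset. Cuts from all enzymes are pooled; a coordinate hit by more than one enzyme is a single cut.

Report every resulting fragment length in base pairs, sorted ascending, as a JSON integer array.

[2,3,4,5,6,6,7,8,8,8,9,9,9,10,11,11,14,14,15,17,21]

Site scan:
  AzqV CTTGA/3: at [7, 21, 41, 58, 98, 130, 142, 181] ⇒ [10, 24, 44, 61, 101, 133, 145, 184]
  JekI CCGGAA/1: at [0, 32, 63, 83, 136, 188] ⇒ [1, 33, 64, 84, 137, 189]
  LmaIV ATCCA/0: at [16, 46, 78, 91, 112, 162, 170] ⇒ [16, 46, 78, 91, 112, 162, 170]

All cut coordinates (distinct, sorted): [1, 10, 16, 24, 33, 44, 46, 61, 64, 78, 84, 91, 101, 112, 133, 137, 145, 162, 170, 184, 189]

Fragments:
  1→10: 9 bp
  10→16: 6 bp
  16→24: 8 bp
  24→33: 9 bp
  33→44: 11 bp
  44→46: 2 bp
  46→61: 15 bp
  61→64: 3 bp
  64→78: 14 bp
  78→84: 6 bp
  84→91: 7 bp
  91→101: 10 bp
  101→112: 11 bp
  112→133: 21 bp
  133→137: 4 bp
  137→145: 8 bp
  145→162: 17 bp
  162→170: 8 bp
  170→184: 14 bp
  184→189: 5 bp
  189→1 (wrap): 197-189+1 = 9 bp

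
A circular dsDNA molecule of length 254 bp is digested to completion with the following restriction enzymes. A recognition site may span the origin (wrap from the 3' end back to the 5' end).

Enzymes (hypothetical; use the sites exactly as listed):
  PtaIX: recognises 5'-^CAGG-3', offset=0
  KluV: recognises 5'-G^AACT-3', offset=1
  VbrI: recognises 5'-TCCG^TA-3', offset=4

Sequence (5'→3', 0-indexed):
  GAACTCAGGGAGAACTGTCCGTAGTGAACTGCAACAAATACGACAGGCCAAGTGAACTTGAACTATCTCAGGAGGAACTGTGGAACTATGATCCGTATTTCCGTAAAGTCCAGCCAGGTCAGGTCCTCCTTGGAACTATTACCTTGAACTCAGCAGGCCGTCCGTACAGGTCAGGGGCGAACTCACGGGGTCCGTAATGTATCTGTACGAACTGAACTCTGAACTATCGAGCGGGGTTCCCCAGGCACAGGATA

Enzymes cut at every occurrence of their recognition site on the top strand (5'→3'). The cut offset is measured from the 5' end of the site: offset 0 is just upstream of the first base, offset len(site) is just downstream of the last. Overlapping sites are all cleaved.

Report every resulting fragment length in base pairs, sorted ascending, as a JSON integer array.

Scan for sites:
  PtaIX (CAGG, off=0): starts [5, 43, 68, 114, 119, 153, 166, 171, 241, 247] → cuts [5, 43, 68, 114, 119, 153, 166, 171, 241, 247]
  KluV (GAACT, off=1): starts [0, 11, 25, 53, 59, 74, 82, 132, 145, 178, 208, 213, 220] → cuts [1, 12, 26, 54, 60, 75, 83, 133, 146, 179, 209, 214, 221]
  VbrI (TCCGTA, off=4): starts [17, 91, 99, 160, 190] → cuts [21, 95, 103, 164, 194]

Pooled cuts: [1, 5, 12, 21, 26, 43, 54, 60, 68, 75, 83, 95, 103, 114, 119, 133, 146, 153, 164, 166, 171, 179, 194, 209, 214, 221, 241, 247]

Fragment lengths:
  1→5: 4 bp
  5→12: 7 bp
  12→21: 9 bp
  21→26: 5 bp
  26→43: 17 bp
  43→54: 11 bp
  54→60: 6 bp
  60→68: 8 bp
  68→75: 7 bp
  75→83: 8 bp
  83→95: 12 bp
  95→103: 8 bp
  103→114: 11 bp
  114→119: 5 bp
  119→133: 14 bp
  133→146: 13 bp
  146→153: 7 bp
  153→164: 11 bp
  164→166: 2 bp
  166→171: 5 bp
  171→179: 8 bp
  179→194: 15 bp
  194→209: 15 bp
  209→214: 5 bp
  214→221: 7 bp
  221→241: 20 bp
  241→247: 6 bp
  247→1 (wrap): 254-247+1 = 8 bp

[2,4,5,5,5,5,6,6,7,7,7,7,8,8,8,8,8,9,11,11,11,12,13,14,15,15,17,20]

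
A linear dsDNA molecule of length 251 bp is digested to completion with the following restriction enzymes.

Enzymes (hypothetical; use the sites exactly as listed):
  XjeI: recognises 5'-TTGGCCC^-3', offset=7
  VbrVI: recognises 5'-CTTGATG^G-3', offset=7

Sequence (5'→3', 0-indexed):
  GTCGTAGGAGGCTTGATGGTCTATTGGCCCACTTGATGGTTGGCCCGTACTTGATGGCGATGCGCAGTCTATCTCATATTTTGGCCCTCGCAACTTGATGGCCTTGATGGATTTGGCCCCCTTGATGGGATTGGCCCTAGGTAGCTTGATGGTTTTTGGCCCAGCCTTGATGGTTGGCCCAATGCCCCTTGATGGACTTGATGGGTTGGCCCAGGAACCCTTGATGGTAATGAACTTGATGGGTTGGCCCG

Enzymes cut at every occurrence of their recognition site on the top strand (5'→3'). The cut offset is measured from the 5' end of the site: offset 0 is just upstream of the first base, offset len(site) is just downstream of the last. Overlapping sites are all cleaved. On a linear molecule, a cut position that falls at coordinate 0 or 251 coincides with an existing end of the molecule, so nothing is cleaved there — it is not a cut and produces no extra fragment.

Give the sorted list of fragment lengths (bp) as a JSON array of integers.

[1,8,8,8,8,9,9,9,9,10,10,10,10,11,12,13,14,14,14,15,18,31]

Scan for sites:
  XjeI (TTGGCCC, off=7): starts [23, 39, 80, 112, 130, 155, 173, 205, 243] → cuts [30, 46, 87, 119, 137, 162, 180, 212, 250]
  VbrVI (CTTGATGG, off=7): starts [11, 31, 49, 93, 102, 120, 144, 165, 187, 196, 219, 234] → cuts [18, 38, 56, 100, 109, 127, 151, 172, 194, 203, 226, 241]

Pooled cuts: [18, 30, 38, 46, 56, 87, 100, 109, 119, 127, 137, 151, 162, 172, 180, 194, 203, 212, 226, 241, 250]

Fragments:
  [0,18): 18 bp
  [18,30): 12 bp
  [30,38): 8 bp
  [38,46): 8 bp
  [46,56): 10 bp
  [56,87): 31 bp
  [87,100): 13 bp
  [100,109): 9 bp
  [109,119): 10 bp
  [119,127): 8 bp
  [127,137): 10 bp
  [137,151): 14 bp
  [151,162): 11 bp
  [162,172): 10 bp
  [172,180): 8 bp
  [180,194): 14 bp
  [194,203): 9 bp
  [203,212): 9 bp
  [212,226): 14 bp
  [226,241): 15 bp
  [241,250): 9 bp
  [250,251): 1 bp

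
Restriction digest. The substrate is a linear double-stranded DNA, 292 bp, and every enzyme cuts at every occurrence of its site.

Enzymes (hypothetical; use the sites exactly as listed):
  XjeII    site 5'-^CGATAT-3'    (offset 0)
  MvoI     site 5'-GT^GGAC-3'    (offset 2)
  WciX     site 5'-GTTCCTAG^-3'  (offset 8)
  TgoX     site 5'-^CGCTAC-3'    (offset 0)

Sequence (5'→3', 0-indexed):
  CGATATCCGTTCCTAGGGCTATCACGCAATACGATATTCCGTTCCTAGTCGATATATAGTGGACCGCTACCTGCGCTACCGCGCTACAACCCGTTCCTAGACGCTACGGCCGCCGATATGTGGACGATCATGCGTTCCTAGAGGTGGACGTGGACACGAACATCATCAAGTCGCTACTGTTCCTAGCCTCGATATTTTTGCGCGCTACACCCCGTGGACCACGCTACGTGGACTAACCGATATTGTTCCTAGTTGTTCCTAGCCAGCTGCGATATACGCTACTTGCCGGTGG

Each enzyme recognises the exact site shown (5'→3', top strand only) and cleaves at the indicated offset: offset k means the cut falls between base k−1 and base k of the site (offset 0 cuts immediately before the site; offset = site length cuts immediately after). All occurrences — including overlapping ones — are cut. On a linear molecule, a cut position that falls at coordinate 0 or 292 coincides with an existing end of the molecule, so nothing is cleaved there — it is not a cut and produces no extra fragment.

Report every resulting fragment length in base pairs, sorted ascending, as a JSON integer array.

Site scan:
  XjeII (CGATAT, off=0): starts [0, 31, 49, 113, 189, 237, 269] → cuts [31, 49, 113, 189, 237, 269] (position 0 is a terminus of the linear molecule — no cut)
  MvoI (GTGGAC, off=2): starts [58, 119, 143, 149, 213, 227] → cuts [60, 121, 145, 151, 215, 229]
  WciX (GTTCCTAG, off=8): starts [8, 40, 92, 133, 178, 244, 254] → cuts [16, 48, 100, 141, 186, 252, 262]
  TgoX (CGCTAC, off=0): starts [64, 73, 81, 101, 171, 202, 221, 276] → cuts [64, 73, 81, 101, 171, 202, 221, 276]

All cut coordinates (distinct, sorted): [16, 31, 48, 49, 60, 64, 73, 81, 100, 101, 113, 121, 141, 145, 151, 171, 186, 189, 202, 215, 221, 229, 237, 252, 262, 269, 276]

Fragments:
  [0,16): 16 bp
  [16,31): 15 bp
  [31,48): 17 bp
  [48,49): 1 bp
  [49,60): 11 bp
  [60,64): 4 bp
  [64,73): 9 bp
  [73,81): 8 bp
  [81,100): 19 bp
  [100,101): 1 bp
  [101,113): 12 bp
  [113,121): 8 bp
  [121,141): 20 bp
  [141,145): 4 bp
  [145,151): 6 bp
  [151,171): 20 bp
  [171,186): 15 bp
  [186,189): 3 bp
  [189,202): 13 bp
  [202,215): 13 bp
  [215,221): 6 bp
  [221,229): 8 bp
  [229,237): 8 bp
  [237,252): 15 bp
  [252,262): 10 bp
  [262,269): 7 bp
  [269,276): 7 bp
  [276,292): 16 bp

[1,1,3,4,4,6,6,7,7,8,8,8,8,9,10,11,12,13,13,15,15,15,16,16,17,19,20,20]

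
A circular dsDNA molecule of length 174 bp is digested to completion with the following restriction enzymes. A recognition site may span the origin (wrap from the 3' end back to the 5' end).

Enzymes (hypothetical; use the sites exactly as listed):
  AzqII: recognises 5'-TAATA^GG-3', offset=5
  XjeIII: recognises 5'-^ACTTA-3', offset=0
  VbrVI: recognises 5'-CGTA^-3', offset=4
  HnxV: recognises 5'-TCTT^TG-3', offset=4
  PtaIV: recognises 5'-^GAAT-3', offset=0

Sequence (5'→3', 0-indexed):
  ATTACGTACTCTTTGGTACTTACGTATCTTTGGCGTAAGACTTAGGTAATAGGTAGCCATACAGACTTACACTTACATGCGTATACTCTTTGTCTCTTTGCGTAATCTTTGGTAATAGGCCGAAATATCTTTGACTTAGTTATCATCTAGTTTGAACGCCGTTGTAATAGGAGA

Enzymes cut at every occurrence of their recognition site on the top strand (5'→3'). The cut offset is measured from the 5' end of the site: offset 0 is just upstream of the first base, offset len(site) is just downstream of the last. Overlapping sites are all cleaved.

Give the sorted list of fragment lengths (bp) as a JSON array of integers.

[2,2,3,4,4,5,5,6,6,7,7,8,8,9,10,12,13,13,14,36]

Site scan:
  AzqII (TAATAGG, off=5): starts [46, 112, 164] → cuts [51, 117, 169]
  XjeIII (ACTTA, off=0): starts [17, 39, 64, 70, 133] → cuts [17, 39, 64, 70, 133]
  VbrVI (CGTA, off=4): starts [4, 22, 33, 79, 100] → cuts [8, 26, 37, 83, 104]
  HnxV (TCTTTG, off=4): starts [9, 26, 86, 94, 105, 127] → cuts [13, 30, 90, 98, 109, 131]
  PtaIV (GAAT, off=0): starts [172] → cuts [172]

Pooled cuts: [8, 13, 17, 26, 30, 37, 39, 51, 64, 70, 83, 90, 98, 104, 109, 117, 131, 133, 169, 172]

Fragments:
  8→13: 5 bp
  13→17: 4 bp
  17→26: 9 bp
  26→30: 4 bp
  30→37: 7 bp
  37→39: 2 bp
  39→51: 12 bp
  51→64: 13 bp
  64→70: 6 bp
  70→83: 13 bp
  83→90: 7 bp
  90→98: 8 bp
  98→104: 6 bp
  104→109: 5 bp
  109→117: 8 bp
  117→131: 14 bp
  131→133: 2 bp
  133→169: 36 bp
  169→172: 3 bp
  172→8 (wrap): 174-172+8 = 10 bp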